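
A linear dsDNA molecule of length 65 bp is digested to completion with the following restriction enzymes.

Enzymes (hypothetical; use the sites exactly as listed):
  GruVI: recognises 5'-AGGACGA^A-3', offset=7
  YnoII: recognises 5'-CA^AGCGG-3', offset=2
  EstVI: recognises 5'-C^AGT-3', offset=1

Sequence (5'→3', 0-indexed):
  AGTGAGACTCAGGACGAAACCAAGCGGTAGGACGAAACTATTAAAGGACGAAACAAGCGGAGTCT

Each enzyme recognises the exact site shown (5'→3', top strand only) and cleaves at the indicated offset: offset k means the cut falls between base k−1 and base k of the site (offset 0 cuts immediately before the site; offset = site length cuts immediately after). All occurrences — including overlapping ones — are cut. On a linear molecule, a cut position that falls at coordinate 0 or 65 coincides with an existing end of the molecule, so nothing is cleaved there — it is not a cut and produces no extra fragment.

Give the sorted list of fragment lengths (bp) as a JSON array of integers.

[4,5,10,13,16,17]

Site scan:
  GruVI AGGACGAA/7: at [10, 28, 44] ⇒ [17, 35, 51]
  YnoII CAAGCGG/2: at [20, 53] ⇒ [22, 55]
  EstVI (CAGT, off=1): no sites

Pooled cuts: [17, 22, 35, 51, 55]

Fragments:
  [0,17): 17 bp
  [17,22): 5 bp
  [22,35): 13 bp
  [35,51): 16 bp
  [51,55): 4 bp
  [55,65): 10 bp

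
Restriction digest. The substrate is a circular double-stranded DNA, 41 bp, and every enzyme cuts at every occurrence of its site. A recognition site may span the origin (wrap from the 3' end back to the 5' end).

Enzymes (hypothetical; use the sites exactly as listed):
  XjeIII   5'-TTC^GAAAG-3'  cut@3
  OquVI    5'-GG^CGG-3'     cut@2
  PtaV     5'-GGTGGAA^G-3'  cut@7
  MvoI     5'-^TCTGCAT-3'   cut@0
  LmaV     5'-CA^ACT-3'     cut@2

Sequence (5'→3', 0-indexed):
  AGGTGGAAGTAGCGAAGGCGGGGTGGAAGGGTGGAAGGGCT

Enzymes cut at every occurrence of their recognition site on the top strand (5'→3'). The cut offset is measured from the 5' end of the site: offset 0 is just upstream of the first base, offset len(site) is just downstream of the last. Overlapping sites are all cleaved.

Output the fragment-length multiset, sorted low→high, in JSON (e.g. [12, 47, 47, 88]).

[8,10,10,13]

Scan for sites:
  XjeIII (TTCGAAAG, off=3): no sites
  OquVI GGCGG/2: at [16] ⇒ [18]
  PtaV GGTGGAAG/7: at [1, 21, 29] ⇒ [8, 28, 36]
  MvoI (TCTGCAT, off=0): no sites
  LmaV (CAACT, off=2): no sites

All cut coordinates (distinct, sorted): [8, 18, 28, 36]

Fragment lengths:
  8→18: 10 bp
  18→28: 10 bp
  28→36: 8 bp
  36→8 (wrap): 41-36+8 = 13 bp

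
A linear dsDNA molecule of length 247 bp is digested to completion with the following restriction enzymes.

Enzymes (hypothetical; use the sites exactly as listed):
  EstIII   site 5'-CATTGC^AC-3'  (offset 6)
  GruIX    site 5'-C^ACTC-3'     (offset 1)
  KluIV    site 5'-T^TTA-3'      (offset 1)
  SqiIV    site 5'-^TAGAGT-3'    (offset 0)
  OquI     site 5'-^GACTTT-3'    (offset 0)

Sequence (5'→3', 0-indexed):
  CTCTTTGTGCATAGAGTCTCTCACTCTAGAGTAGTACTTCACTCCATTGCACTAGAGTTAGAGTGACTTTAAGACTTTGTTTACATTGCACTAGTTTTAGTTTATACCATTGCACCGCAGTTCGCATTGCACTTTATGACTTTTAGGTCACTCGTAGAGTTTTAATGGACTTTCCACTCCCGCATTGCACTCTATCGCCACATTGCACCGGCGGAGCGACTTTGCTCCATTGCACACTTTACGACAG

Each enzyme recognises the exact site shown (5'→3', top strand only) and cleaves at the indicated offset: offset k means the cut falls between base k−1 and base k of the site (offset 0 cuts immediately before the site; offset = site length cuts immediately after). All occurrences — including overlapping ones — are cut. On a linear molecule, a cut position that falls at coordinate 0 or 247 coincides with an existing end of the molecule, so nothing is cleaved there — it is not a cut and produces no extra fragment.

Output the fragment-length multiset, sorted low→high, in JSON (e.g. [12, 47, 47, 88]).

[2,3,4,4,4,4,5,5,5,5,6,6,6,7,7,7,8,8,9,9,10,11,11,11,12,13,14,16,17,18]

Site scan:
  EstIII (CATTGCAC, off=6): starts [44, 83, 107, 124, 182, 200, 227] → cuts [50, 89, 113, 130, 188, 206, 233]
  GruIX (CACTC, off=1): starts [21, 39, 148, 174, 187] → cuts [22, 40, 149, 175, 188]
  KluIV (TTTA, off=1): starts [67, 79, 95, 100, 132, 141, 160, 237] → cuts [68, 80, 96, 101, 133, 142, 161, 238]
  SqiIV (TAGAGT, off=0): starts [11, 26, 52, 58, 154] → cuts [11, 26, 52, 58, 154]
  OquI (GACTTT, off=0): starts [64, 72, 137, 167, 217] → cuts [64, 72, 137, 167, 217]

All cut coordinates (distinct, sorted): [11, 22, 26, 40, 50, 52, 58, 64, 68, 72, 80, 89, 96, 101, 113, 130, 133, 137, 142, 149, 154, 161, 167, 175, 188, 206, 217, 233, 238]

Fragments:
  [0,11): 11 bp
  [11,22): 11 bp
  [22,26): 4 bp
  [26,40): 14 bp
  [40,50): 10 bp
  [50,52): 2 bp
  [52,58): 6 bp
  [58,64): 6 bp
  [64,68): 4 bp
  [68,72): 4 bp
  [72,80): 8 bp
  [80,89): 9 bp
  [89,96): 7 bp
  [96,101): 5 bp
  [101,113): 12 bp
  [113,130): 17 bp
  [130,133): 3 bp
  [133,137): 4 bp
  [137,142): 5 bp
  [142,149): 7 bp
  [149,154): 5 bp
  [154,161): 7 bp
  [161,167): 6 bp
  [167,175): 8 bp
  [175,188): 13 bp
  [188,206): 18 bp
  [206,217): 11 bp
  [217,233): 16 bp
  [233,238): 5 bp
  [238,247): 9 bp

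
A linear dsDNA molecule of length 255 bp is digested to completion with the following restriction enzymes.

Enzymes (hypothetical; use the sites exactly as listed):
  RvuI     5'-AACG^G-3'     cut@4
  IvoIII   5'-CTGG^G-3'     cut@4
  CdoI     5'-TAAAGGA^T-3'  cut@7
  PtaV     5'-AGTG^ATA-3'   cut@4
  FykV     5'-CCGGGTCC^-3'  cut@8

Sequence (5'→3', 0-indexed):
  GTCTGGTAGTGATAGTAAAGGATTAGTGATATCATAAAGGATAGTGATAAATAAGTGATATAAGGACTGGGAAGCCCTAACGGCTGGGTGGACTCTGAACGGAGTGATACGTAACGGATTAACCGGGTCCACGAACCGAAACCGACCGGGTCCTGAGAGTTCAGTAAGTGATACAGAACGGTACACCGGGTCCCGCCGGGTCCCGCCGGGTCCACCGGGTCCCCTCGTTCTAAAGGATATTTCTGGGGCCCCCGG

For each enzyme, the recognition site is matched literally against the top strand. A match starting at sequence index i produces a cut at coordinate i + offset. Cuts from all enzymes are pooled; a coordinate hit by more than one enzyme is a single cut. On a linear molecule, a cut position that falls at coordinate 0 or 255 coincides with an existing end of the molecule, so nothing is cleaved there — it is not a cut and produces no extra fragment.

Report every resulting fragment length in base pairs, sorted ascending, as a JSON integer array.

[5,5,5,6,9,9,9,10,10,10,10,11,11,11,12,13,13,13,14,14,15,17,23]

Scan for sites:
  RvuI (AACGG, off=4): starts [78, 97, 112, 176] → cuts [82, 101, 116, 180]
  IvoIII (CTGGG, off=4): starts [66, 83, 242] → cuts [70, 87, 246]
  CdoI (TAAAGGAT, off=7): starts [15, 34, 230] → cuts [22, 41, 237]
  PtaV (AGTGATA, off=4): starts [7, 24, 42, 53, 102, 166] → cuts [11, 28, 46, 57, 106, 170]
  FykV (CCGGGTCC, off=8): starts [122, 145, 185, 195, 205, 214] → cuts [130, 153, 193, 203, 213, 222]

Pooled cuts: [11, 22, 28, 41, 46, 57, 70, 82, 87, 101, 106, 116, 130, 153, 170, 180, 193, 203, 213, 222, 237, 246]

Fragment lengths:
  [0,11): 11 bp
  [11,22): 11 bp
  [22,28): 6 bp
  [28,41): 13 bp
  [41,46): 5 bp
  [46,57): 11 bp
  [57,70): 13 bp
  [70,82): 12 bp
  [82,87): 5 bp
  [87,101): 14 bp
  [101,106): 5 bp
  [106,116): 10 bp
  [116,130): 14 bp
  [130,153): 23 bp
  [153,170): 17 bp
  [170,180): 10 bp
  [180,193): 13 bp
  [193,203): 10 bp
  [203,213): 10 bp
  [213,222): 9 bp
  [222,237): 15 bp
  [237,246): 9 bp
  [246,255): 9 bp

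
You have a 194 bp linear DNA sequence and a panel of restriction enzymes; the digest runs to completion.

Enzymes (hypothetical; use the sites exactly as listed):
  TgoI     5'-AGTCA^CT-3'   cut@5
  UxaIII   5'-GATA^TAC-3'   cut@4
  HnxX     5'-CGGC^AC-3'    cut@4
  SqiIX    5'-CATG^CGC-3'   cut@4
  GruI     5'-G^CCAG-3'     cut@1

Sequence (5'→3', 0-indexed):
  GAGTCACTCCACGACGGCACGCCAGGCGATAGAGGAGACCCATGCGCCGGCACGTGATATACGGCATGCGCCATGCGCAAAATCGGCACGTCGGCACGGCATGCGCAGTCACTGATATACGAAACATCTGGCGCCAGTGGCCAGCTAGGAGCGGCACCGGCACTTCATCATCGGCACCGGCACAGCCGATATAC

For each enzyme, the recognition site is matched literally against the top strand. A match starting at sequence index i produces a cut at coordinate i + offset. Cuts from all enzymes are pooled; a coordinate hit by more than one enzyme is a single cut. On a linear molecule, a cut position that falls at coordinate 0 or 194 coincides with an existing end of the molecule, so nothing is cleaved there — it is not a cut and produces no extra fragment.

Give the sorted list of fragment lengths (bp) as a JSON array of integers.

[3,3,6,6,6,6,7,7,7,8,8,8,8,9,10,12,12,14,15,16,23]

Scan for sites:
  TgoI AGTCACT/5: at [1, 106] ⇒ [6, 111]
  UxaIII GATATAC/4: at [55, 113, 187] ⇒ [59, 117, 191]
  HnxX CGGCAC/4: at [14, 47, 83, 91, 151, 157, 171, 177] ⇒ [18, 51, 87, 95, 155, 161, 175, 181]
  SqiIX CATGCGC/4: at [40, 64, 71, 99] ⇒ [44, 68, 75, 103]
  GruI GCCAG/1: at [20, 132, 139] ⇒ [21, 133, 140]

Pooled cuts: [6, 18, 21, 44, 51, 59, 68, 75, 87, 95, 103, 111, 117, 133, 140, 155, 161, 175, 181, 191]

Fragments:
  [0,6): 6 bp
  [6,18): 12 bp
  [18,21): 3 bp
  [21,44): 23 bp
  [44,51): 7 bp
  [51,59): 8 bp
  [59,68): 9 bp
  [68,75): 7 bp
  [75,87): 12 bp
  [87,95): 8 bp
  [95,103): 8 bp
  [103,111): 8 bp
  [111,117): 6 bp
  [117,133): 16 bp
  [133,140): 7 bp
  [140,155): 15 bp
  [155,161): 6 bp
  [161,175): 14 bp
  [175,181): 6 bp
  [181,191): 10 bp
  [191,194): 3 bp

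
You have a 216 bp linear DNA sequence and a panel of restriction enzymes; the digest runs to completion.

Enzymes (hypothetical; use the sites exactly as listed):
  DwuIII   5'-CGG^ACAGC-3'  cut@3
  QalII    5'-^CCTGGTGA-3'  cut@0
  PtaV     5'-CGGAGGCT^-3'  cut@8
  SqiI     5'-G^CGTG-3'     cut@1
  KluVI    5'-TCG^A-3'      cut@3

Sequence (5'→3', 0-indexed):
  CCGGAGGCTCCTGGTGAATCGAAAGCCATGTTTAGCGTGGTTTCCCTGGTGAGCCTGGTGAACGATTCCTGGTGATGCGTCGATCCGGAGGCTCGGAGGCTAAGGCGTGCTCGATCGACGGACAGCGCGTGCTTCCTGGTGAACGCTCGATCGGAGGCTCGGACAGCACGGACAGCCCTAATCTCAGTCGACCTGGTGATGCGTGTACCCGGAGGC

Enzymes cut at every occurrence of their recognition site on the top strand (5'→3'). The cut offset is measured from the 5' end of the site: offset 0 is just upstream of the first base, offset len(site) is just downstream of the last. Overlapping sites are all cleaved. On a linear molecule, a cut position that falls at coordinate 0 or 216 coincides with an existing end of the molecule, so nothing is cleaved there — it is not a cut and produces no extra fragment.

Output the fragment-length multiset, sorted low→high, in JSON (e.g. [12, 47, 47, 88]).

Scan for sites:
  DwuIII CGGACAGC/3: at [118, 159, 168] ⇒ [121, 162, 171]
  QalII CCTGGTGA/0: at [9, 44, 53, 67, 134, 191] ⇒ [9, 44, 53, 67, 134, 191]
  PtaV CGGAGGCT/8: at [1, 85, 93, 151] ⇒ [9, 93, 101, 159]
  SqiI GCGTG/1: at [34, 104, 126, 200] ⇒ [35, 105, 127, 201]
  KluVI TCGA/3: at [18, 79, 110, 114, 146, 187] ⇒ [21, 82, 113, 117, 149, 190]

Pooled cuts: [9, 21, 35, 44, 53, 67, 82, 93, 101, 105, 113, 117, 121, 127, 134, 149, 159, 162, 171, 190, 191, 201]

Fragment lengths:
  [0,9): 9 bp
  [9,21): 12 bp
  [21,35): 14 bp
  [35,44): 9 bp
  [44,53): 9 bp
  [53,67): 14 bp
  [67,82): 15 bp
  [82,93): 11 bp
  [93,101): 8 bp
  [101,105): 4 bp
  [105,113): 8 bp
  [113,117): 4 bp
  [117,121): 4 bp
  [121,127): 6 bp
  [127,134): 7 bp
  [134,149): 15 bp
  [149,159): 10 bp
  [159,162): 3 bp
  [162,171): 9 bp
  [171,190): 19 bp
  [190,191): 1 bp
  [191,201): 10 bp
  [201,216): 15 bp

[1,3,4,4,4,6,7,8,8,9,9,9,9,10,10,11,12,14,14,15,15,15,19]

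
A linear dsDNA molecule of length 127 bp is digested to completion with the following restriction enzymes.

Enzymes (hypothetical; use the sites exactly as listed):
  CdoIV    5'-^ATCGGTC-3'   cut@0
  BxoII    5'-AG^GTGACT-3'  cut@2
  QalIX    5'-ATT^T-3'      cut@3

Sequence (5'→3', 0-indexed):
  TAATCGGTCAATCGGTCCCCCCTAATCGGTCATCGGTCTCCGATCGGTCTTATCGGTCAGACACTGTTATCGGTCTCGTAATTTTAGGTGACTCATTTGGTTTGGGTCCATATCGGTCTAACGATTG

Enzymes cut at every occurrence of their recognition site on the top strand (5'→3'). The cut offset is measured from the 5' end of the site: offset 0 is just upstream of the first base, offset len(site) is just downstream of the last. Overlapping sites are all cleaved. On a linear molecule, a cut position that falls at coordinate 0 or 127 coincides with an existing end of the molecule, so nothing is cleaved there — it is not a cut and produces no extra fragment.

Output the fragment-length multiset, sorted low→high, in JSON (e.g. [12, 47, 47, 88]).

Site scan:
  CdoIV ATCGGTC/0: at [2, 10, 24, 31, 42, 51, 68, 111] ⇒ [2, 10, 24, 31, 42, 51, 68, 111]
  BxoII AGGTGACT/2: at [85] ⇒ [87]
  QalIX ATTT/3: at [80, 94] ⇒ [83, 97]

All cut coordinates (distinct, sorted): [2, 10, 24, 31, 42, 51, 68, 83, 87, 97, 111]

Fragments:
  [0,2): 2 bp
  [2,10): 8 bp
  [10,24): 14 bp
  [24,31): 7 bp
  [31,42): 11 bp
  [42,51): 9 bp
  [51,68): 17 bp
  [68,83): 15 bp
  [83,87): 4 bp
  [87,97): 10 bp
  [97,111): 14 bp
  [111,127): 16 bp

[2,4,7,8,9,10,11,14,14,15,16,17]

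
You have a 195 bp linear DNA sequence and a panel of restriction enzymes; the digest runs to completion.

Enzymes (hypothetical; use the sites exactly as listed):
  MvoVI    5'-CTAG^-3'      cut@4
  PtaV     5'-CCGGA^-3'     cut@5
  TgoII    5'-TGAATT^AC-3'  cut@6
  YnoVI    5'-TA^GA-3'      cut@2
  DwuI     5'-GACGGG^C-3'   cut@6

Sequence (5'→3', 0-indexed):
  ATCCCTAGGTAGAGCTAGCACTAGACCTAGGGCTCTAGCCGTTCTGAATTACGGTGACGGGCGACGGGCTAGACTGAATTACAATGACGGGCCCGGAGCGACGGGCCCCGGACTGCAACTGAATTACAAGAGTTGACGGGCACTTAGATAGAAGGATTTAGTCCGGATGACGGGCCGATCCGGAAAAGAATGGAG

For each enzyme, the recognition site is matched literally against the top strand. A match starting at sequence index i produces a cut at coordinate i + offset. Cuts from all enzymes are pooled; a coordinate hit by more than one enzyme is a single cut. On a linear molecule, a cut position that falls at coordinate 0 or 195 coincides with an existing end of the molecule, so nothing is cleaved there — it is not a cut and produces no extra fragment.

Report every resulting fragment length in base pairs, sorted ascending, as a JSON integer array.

[1,1,3,3,4,5,6,6,6,7,7,7,7,8,8,8,8,10,11,11,11,12,13,15,17]

Per-enzyme occurrences:
  MvoVI CTAG/4: at [4, 14, 20, 26, 34, 68] ⇒ [8, 18, 24, 30, 38, 72]
  PtaV CCGGA/5: at [92, 107, 162, 179] ⇒ [97, 112, 167, 184]
  TgoII TGAATTAC/6: at [44, 74, 119] ⇒ [50, 80, 125]
  YnoVI TAGA/2: at [9, 21, 69, 144, 148] ⇒ [11, 23, 71, 146, 150]
  DwuI GACGGGC/6: at [55, 62, 85, 99, 134, 168] ⇒ [61, 68, 91, 105, 140, 174]

Pooled cuts: [8, 11, 18, 23, 24, 30, 38, 50, 61, 68, 71, 72, 80, 91, 97, 105, 112, 125, 140, 146, 150, 167, 174, 184]

Fragments:
  [0,8): 8 bp
  [8,11): 3 bp
  [11,18): 7 bp
  [18,23): 5 bp
  [23,24): 1 bp
  [24,30): 6 bp
  [30,38): 8 bp
  [38,50): 12 bp
  [50,61): 11 bp
  [61,68): 7 bp
  [68,71): 3 bp
  [71,72): 1 bp
  [72,80): 8 bp
  [80,91): 11 bp
  [91,97): 6 bp
  [97,105): 8 bp
  [105,112): 7 bp
  [112,125): 13 bp
  [125,140): 15 bp
  [140,146): 6 bp
  [146,150): 4 bp
  [150,167): 17 bp
  [167,174): 7 bp
  [174,184): 10 bp
  [184,195): 11 bp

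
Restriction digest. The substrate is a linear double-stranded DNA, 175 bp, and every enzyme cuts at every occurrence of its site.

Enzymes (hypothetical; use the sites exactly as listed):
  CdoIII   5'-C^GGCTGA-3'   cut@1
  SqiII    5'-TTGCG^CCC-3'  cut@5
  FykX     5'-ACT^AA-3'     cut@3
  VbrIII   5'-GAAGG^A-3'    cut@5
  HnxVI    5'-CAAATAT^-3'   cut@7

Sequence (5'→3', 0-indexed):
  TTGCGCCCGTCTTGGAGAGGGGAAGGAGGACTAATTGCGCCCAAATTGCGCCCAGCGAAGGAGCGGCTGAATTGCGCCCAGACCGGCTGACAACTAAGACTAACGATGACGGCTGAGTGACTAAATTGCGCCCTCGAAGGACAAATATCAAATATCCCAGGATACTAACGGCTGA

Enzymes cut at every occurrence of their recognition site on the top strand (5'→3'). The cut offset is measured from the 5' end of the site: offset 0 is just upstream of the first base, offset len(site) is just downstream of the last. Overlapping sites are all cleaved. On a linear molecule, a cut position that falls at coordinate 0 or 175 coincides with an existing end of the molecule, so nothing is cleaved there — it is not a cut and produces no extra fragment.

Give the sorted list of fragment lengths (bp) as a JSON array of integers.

Per-enzyme occurrences:
  CdoIII CGGCTGA/1: at [63, 83, 109, 168] ⇒ [64, 84, 110, 169]
  SqiII TTGCGCCC/5: at [0, 34, 45, 71, 125] ⇒ [5, 39, 50, 76, 130]
  FykX ACTAA/3: at [29, 92, 98, 119, 163] ⇒ [32, 95, 101, 122, 166]
  VbrIII GAAGGA/5: at [21, 56, 135] ⇒ [26, 61, 140]
  HnxVI CAAATAT/7: at [141, 148] ⇒ [148, 155]

All cut coordinates (distinct, sorted): [5, 26, 32, 39, 50, 61, 64, 76, 84, 95, 101, 110, 122, 130, 140, 148, 155, 166, 169]

Fragment lengths:
  [0,5): 5 bp
  [5,26): 21 bp
  [26,32): 6 bp
  [32,39): 7 bp
  [39,50): 11 bp
  [50,61): 11 bp
  [61,64): 3 bp
  [64,76): 12 bp
  [76,84): 8 bp
  [84,95): 11 bp
  [95,101): 6 bp
  [101,110): 9 bp
  [110,122): 12 bp
  [122,130): 8 bp
  [130,140): 10 bp
  [140,148): 8 bp
  [148,155): 7 bp
  [155,166): 11 bp
  [166,169): 3 bp
  [169,175): 6 bp

[3,3,5,6,6,6,7,7,8,8,8,9,10,11,11,11,11,12,12,21]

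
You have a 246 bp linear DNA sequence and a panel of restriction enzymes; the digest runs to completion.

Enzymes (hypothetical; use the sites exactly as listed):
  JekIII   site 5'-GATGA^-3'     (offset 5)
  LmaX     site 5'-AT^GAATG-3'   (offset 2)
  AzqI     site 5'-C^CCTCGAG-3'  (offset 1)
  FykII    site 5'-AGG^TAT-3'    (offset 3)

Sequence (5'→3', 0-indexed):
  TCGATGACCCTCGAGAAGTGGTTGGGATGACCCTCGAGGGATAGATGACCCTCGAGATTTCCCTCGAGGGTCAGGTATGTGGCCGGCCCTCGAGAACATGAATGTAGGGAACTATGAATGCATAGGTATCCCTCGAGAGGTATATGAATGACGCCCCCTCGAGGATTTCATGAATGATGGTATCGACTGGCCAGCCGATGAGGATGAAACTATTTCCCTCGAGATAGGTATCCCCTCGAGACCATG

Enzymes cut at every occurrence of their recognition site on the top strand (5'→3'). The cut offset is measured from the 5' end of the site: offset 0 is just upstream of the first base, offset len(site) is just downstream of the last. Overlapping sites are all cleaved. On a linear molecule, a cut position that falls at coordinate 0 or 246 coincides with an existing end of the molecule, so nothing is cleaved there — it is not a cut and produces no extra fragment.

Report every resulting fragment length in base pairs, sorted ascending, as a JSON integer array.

[1,1,1,4,5,5,6,7,9,10,11,11,12,12,12,12,13,14,15,16,17,22,30]

Site scan:
  JekIII GATGA/5: at [2, 25, 43, 196, 202] ⇒ [7, 30, 48, 201, 207]
  LmaX ATGAATG/2: at [97, 113, 143, 169] ⇒ [99, 115, 145, 171]
  AzqI CCCTCGAG/1: at [7, 30, 48, 60, 86, 129, 155, 215, 232] ⇒ [8, 31, 49, 61, 87, 130, 156, 216, 233]
  FykII AGGTAT/3: at [72, 123, 137, 225] ⇒ [75, 126, 140, 228]

Pooled cuts: [7, 8, 30, 31, 48, 49, 61, 75, 87, 99, 115, 126, 130, 140, 145, 156, 171, 201, 207, 216, 228, 233]

Fragments:
  [0,7): 7 bp
  [7,8): 1 bp
  [8,30): 22 bp
  [30,31): 1 bp
  [31,48): 17 bp
  [48,49): 1 bp
  [49,61): 12 bp
  [61,75): 14 bp
  [75,87): 12 bp
  [87,99): 12 bp
  [99,115): 16 bp
  [115,126): 11 bp
  [126,130): 4 bp
  [130,140): 10 bp
  [140,145): 5 bp
  [145,156): 11 bp
  [156,171): 15 bp
  [171,201): 30 bp
  [201,207): 6 bp
  [207,216): 9 bp
  [216,228): 12 bp
  [228,233): 5 bp
  [233,246): 13 bp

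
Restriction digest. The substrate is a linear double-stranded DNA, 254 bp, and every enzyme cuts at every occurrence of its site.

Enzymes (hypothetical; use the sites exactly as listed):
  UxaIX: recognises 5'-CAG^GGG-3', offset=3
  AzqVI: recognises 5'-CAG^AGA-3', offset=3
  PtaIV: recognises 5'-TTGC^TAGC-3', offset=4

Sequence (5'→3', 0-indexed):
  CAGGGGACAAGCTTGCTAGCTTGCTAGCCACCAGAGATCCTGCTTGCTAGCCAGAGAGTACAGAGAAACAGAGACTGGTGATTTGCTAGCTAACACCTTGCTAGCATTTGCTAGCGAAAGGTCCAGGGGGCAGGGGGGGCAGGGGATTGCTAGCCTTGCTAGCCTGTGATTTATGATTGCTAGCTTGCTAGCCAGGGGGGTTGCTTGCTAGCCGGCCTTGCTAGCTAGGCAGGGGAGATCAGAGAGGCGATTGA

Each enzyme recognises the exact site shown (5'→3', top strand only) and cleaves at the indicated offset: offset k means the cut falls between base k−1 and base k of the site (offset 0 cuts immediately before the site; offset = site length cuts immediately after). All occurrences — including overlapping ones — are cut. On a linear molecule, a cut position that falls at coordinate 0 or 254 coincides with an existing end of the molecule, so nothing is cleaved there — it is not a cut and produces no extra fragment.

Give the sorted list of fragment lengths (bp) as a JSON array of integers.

[3,7,7,7,8,8,8,8,9,9,9,10,10,10,11,12,13,13,13,13,15,15,15,21]

Scan for sites:
  UxaIX CAGGGG/3: at [0, 123, 130, 139, 192, 229] ⇒ [3, 126, 133, 142, 195, 232]
  AzqVI CAGAGA/3: at [31, 51, 60, 68, 239] ⇒ [34, 54, 63, 71, 242]
  PtaIV TTGCTAGC/4: at [12, 20, 43, 82, 97, 107, 146, 155, 176, 184, 204, 217] ⇒ [16, 24, 47, 86, 101, 111, 150, 159, 180, 188, 208, 221]

Pooled cuts: [3, 16, 24, 34, 47, 54, 63, 71, 86, 101, 111, 126, 133, 142, 150, 159, 180, 188, 195, 208, 221, 232, 242]

Fragment lengths:
  [0,3): 3 bp
  [3,16): 13 bp
  [16,24): 8 bp
  [24,34): 10 bp
  [34,47): 13 bp
  [47,54): 7 bp
  [54,63): 9 bp
  [63,71): 8 bp
  [71,86): 15 bp
  [86,101): 15 bp
  [101,111): 10 bp
  [111,126): 15 bp
  [126,133): 7 bp
  [133,142): 9 bp
  [142,150): 8 bp
  [150,159): 9 bp
  [159,180): 21 bp
  [180,188): 8 bp
  [188,195): 7 bp
  [195,208): 13 bp
  [208,221): 13 bp
  [221,232): 11 bp
  [232,242): 10 bp
  [242,254): 12 bp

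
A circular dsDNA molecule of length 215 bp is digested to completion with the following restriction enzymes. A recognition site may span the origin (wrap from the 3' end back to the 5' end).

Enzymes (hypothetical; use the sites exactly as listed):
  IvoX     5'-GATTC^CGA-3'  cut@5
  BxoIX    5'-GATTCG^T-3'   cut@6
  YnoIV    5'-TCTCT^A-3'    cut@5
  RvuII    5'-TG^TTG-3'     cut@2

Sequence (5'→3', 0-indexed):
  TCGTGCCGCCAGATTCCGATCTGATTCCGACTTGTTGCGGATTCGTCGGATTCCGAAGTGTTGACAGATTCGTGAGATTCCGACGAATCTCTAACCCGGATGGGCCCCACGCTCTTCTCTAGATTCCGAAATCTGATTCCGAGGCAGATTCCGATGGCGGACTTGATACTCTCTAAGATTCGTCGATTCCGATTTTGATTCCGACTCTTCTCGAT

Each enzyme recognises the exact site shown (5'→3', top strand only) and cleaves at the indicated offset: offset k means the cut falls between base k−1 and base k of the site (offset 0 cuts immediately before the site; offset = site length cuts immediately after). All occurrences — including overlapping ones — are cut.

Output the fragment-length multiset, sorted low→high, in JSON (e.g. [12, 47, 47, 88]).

Scan for sites:
  IvoX GATTCCGA/5: at [11, 22, 48, 75, 121, 134, 146, 184, 196] ⇒ [16, 27, 53, 80, 126, 139, 151, 189, 201]
  BxoIX GATTCGT/6: at [39, 66, 176, 212] ⇒ [3, 45, 72, 182]
  YnoIV TCTCTA/5: at [87, 115, 169] ⇒ [92, 120, 174]
  RvuII TGTTG/2: at [32, 58] ⇒ [34, 60]

All cut coordinates (distinct, sorted): [3, 16, 27, 34, 45, 53, 60, 72, 80, 92, 120, 126, 139, 151, 174, 182, 189, 201]

Fragment lengths:
  3→16: 13 bp
  16→27: 11 bp
  27→34: 7 bp
  34→45: 11 bp
  45→53: 8 bp
  53→60: 7 bp
  60→72: 12 bp
  72→80: 8 bp
  80→92: 12 bp
  92→120: 28 bp
  120→126: 6 bp
  126→139: 13 bp
  139→151: 12 bp
  151→174: 23 bp
  174→182: 8 bp
  182→189: 7 bp
  189→201: 12 bp
  201→3 (wrap): 215-201+3 = 17 bp

[6,7,7,7,8,8,8,11,11,12,12,12,12,13,13,17,23,28]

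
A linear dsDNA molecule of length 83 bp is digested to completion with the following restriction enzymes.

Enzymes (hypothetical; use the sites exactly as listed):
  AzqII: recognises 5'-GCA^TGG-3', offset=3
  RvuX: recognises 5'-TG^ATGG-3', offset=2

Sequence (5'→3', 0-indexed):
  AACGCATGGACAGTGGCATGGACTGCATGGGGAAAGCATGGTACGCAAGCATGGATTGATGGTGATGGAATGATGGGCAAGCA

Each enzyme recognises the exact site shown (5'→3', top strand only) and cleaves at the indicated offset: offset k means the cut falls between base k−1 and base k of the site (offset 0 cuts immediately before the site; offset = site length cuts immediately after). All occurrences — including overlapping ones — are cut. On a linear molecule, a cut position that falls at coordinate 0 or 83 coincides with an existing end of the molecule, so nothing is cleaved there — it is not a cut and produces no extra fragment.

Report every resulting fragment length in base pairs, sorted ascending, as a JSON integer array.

[6,6,7,8,9,11,11,12,13]

Per-enzyme occurrences:
  AzqII (GCATGG, off=3): starts [3, 15, 24, 35, 48] → cuts [6, 18, 27, 38, 51]
  RvuX (TGATGG, off=2): starts [56, 62, 70] → cuts [58, 64, 72]

All cut coordinates (distinct, sorted): [6, 18, 27, 38, 51, 58, 64, 72]

Fragments:
  [0,6): 6 bp
  [6,18): 12 bp
  [18,27): 9 bp
  [27,38): 11 bp
  [38,51): 13 bp
  [51,58): 7 bp
  [58,64): 6 bp
  [64,72): 8 bp
  [72,83): 11 bp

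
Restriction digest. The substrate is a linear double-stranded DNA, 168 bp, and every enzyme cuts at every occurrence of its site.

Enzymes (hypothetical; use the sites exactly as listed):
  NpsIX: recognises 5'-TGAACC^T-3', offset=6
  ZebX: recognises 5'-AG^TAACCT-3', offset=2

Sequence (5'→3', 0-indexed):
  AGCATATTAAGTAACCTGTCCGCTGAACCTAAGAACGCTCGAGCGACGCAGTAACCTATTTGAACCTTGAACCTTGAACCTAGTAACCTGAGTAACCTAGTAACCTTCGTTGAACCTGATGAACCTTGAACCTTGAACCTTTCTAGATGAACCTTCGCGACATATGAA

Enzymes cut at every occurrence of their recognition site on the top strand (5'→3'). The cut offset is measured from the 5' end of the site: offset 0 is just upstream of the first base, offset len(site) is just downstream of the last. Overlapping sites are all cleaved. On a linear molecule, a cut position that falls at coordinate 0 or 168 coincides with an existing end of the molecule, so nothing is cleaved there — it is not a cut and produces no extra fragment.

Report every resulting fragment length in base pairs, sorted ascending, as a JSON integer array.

Per-enzyme occurrences:
  NpsIX TGAACCT/6: at [23, 60, 67, 74, 110, 119, 126, 133, 147] ⇒ [29, 66, 73, 80, 116, 125, 132, 139, 153]
  ZebX AGTAACCT/2: at [9, 49, 81, 90, 98] ⇒ [11, 51, 83, 92, 100]

Pooled cuts: [11, 29, 51, 66, 73, 80, 83, 92, 100, 116, 125, 132, 139, 153]

Fragments:
  [0,11): 11 bp
  [11,29): 18 bp
  [29,51): 22 bp
  [51,66): 15 bp
  [66,73): 7 bp
  [73,80): 7 bp
  [80,83): 3 bp
  [83,92): 9 bp
  [92,100): 8 bp
  [100,116): 16 bp
  [116,125): 9 bp
  [125,132): 7 bp
  [132,139): 7 bp
  [139,153): 14 bp
  [153,168): 15 bp

[3,7,7,7,7,8,9,9,11,14,15,15,16,18,22]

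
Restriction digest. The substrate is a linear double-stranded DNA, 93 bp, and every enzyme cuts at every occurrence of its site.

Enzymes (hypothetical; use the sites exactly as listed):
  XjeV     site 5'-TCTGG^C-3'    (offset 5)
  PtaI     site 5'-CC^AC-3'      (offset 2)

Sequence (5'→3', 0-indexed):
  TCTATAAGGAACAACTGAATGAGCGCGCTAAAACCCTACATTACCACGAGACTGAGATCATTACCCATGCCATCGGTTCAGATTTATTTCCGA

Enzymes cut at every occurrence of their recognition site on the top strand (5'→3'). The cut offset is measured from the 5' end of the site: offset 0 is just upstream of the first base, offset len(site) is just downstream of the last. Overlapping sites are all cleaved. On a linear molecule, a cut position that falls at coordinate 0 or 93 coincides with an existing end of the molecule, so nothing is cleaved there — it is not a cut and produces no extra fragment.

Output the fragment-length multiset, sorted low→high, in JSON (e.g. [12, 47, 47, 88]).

Site scan:
  XjeV (TCTGGC, off=5): no sites
  PtaI (CCAC, off=2): starts [43] → cuts [45]

Pooled cuts: [45]

Fragment lengths:
  [0,45): 45 bp
  [45,93): 48 bp

[45,48]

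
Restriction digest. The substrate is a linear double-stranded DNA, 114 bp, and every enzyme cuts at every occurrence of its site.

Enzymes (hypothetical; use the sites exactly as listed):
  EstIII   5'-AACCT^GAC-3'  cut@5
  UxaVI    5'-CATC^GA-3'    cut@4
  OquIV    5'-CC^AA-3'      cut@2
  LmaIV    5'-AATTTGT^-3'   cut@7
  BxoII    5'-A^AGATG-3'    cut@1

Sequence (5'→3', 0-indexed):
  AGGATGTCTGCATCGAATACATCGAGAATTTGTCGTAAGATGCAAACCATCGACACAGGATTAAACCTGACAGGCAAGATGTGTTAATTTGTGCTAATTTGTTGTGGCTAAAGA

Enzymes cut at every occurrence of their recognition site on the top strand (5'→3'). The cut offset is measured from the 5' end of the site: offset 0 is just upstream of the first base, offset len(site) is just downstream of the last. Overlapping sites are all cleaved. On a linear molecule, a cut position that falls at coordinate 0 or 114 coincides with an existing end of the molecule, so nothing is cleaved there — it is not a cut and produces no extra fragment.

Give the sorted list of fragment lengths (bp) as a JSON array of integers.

[4,8,9,10,10,12,14,14,16,17]

Per-enzyme occurrences:
  EstIII (AACCTGAC, off=5): starts [63] → cuts [68]
  UxaVI (CATCGA, off=4): starts [10, 19, 47] → cuts [14, 23, 51]
  OquIV (CCAA, off=2): no sites
  LmaIV (AATTTGT, off=7): starts [26, 85, 95] → cuts [33, 92, 102]
  BxoII (AAGATG, off=1): starts [36, 75] → cuts [37, 76]

Pooled cuts: [14, 23, 33, 37, 51, 68, 76, 92, 102]

Fragment lengths:
  [0,14): 14 bp
  [14,23): 9 bp
  [23,33): 10 bp
  [33,37): 4 bp
  [37,51): 14 bp
  [51,68): 17 bp
  [68,76): 8 bp
  [76,92): 16 bp
  [92,102): 10 bp
  [102,114): 12 bp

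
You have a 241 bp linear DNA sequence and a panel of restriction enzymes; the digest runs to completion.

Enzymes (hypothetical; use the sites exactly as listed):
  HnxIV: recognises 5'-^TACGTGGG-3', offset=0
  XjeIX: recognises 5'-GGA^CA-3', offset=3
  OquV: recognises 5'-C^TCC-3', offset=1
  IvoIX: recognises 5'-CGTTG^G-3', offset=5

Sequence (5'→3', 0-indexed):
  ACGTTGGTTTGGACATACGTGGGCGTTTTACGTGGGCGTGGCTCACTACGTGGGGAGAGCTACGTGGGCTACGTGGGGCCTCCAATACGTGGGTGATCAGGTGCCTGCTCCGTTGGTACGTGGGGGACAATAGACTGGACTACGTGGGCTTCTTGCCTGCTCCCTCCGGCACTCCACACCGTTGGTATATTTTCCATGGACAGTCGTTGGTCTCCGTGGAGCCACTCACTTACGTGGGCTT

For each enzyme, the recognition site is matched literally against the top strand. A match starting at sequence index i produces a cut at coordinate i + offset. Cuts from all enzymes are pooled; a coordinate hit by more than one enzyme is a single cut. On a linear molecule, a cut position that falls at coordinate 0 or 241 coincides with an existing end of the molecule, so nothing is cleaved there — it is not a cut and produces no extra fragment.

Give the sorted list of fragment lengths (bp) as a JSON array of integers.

[1,2,3,4,5,6,7,7,8,9,9,11,11,11,12,13,13,14,16,18,18,20,23]

Per-enzyme occurrences:
  HnxIV TACGTGGG/0: at [15, 28, 46, 60, 69, 85, 116, 140, 230] ⇒ [15, 28, 46, 60, 69, 85, 116, 140, 230]
  XjeIX GGACA/3: at [10, 124, 197] ⇒ [13, 127, 200]
  OquV CTCC/1: at [79, 107, 159, 163, 171, 211] ⇒ [80, 108, 160, 164, 172, 212]
  IvoIX CGTTGG/5: at [1, 110, 179, 204] ⇒ [6, 115, 184, 209]

Pooled cuts: [6, 13, 15, 28, 46, 60, 69, 80, 85, 108, 115, 116, 127, 140, 160, 164, 172, 184, 200, 209, 212, 230]

Fragments:
  [0,6): 6 bp
  [6,13): 7 bp
  [13,15): 2 bp
  [15,28): 13 bp
  [28,46): 18 bp
  [46,60): 14 bp
  [60,69): 9 bp
  [69,80): 11 bp
  [80,85): 5 bp
  [85,108): 23 bp
  [108,115): 7 bp
  [115,116): 1 bp
  [116,127): 11 bp
  [127,140): 13 bp
  [140,160): 20 bp
  [160,164): 4 bp
  [164,172): 8 bp
  [172,184): 12 bp
  [184,200): 16 bp
  [200,209): 9 bp
  [209,212): 3 bp
  [212,230): 18 bp
  [230,241): 11 bp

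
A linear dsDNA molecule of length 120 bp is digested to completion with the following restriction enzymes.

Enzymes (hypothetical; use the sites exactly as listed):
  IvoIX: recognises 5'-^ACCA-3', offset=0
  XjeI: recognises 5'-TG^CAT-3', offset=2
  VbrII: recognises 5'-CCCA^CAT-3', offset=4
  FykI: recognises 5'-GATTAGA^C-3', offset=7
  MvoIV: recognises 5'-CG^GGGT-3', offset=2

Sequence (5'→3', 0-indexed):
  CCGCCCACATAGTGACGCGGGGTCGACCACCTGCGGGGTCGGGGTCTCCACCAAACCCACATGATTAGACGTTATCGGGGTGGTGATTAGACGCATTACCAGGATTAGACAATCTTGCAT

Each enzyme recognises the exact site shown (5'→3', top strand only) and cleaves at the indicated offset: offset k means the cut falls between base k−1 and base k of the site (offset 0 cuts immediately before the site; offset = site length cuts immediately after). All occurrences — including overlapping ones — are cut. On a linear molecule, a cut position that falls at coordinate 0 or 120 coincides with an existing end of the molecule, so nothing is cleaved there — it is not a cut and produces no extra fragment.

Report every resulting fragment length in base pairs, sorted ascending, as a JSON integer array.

Site scan:
  IvoIX ACCA/0: at [25, 49, 97] ⇒ [25, 49, 97]
  XjeI TGCAT/2: at [115] ⇒ [117]
  VbrII CCCACAT/4: at [3, 55] ⇒ [7, 59]
  FykI GATTAGAC/7: at [62, 84, 102] ⇒ [69, 91, 109]
  MvoIV CGGGGT/2: at [17, 33, 39, 75] ⇒ [19, 35, 41, 77]

Pooled cuts: [7, 19, 25, 35, 41, 49, 59, 69, 77, 91, 97, 109, 117]

Fragment lengths:
  [0,7): 7 bp
  [7,19): 12 bp
  [19,25): 6 bp
  [25,35): 10 bp
  [35,41): 6 bp
  [41,49): 8 bp
  [49,59): 10 bp
  [59,69): 10 bp
  [69,77): 8 bp
  [77,91): 14 bp
  [91,97): 6 bp
  [97,109): 12 bp
  [109,117): 8 bp
  [117,120): 3 bp

[3,6,6,6,7,8,8,8,10,10,10,12,12,14]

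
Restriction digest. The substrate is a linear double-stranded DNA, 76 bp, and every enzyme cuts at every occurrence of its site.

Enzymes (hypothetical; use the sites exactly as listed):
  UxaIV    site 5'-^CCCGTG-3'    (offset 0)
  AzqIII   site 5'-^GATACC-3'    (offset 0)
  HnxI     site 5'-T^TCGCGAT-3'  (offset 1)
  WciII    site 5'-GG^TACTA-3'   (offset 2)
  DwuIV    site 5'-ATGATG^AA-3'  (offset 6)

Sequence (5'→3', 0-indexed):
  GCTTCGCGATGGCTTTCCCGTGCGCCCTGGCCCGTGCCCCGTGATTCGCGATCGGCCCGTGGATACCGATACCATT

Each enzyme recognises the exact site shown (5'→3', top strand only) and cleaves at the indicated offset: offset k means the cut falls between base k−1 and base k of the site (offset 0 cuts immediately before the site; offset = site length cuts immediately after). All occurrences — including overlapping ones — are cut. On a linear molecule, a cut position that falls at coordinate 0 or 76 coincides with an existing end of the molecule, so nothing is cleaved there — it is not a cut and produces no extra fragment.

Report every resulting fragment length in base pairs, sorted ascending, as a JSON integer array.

Scan for sites:
  UxaIV (CCCGTG, off=0): starts [16, 30, 37, 55] → cuts [16, 30, 37, 55]
  AzqIII (GATACC, off=0): starts [61, 67] → cuts [61, 67]
  HnxI (TTCGCGAT, off=1): starts [2, 44] → cuts [3, 45]
  WciII (GGTACTA, off=2): no sites
  DwuIV (ATGATGAA, off=6): no sites

Pooled cuts: [3, 16, 30, 37, 45, 55, 61, 67]

Fragments:
  [0,3): 3 bp
  [3,16): 13 bp
  [16,30): 14 bp
  [30,37): 7 bp
  [37,45): 8 bp
  [45,55): 10 bp
  [55,61): 6 bp
  [61,67): 6 bp
  [67,76): 9 bp

[3,6,6,7,8,9,10,13,14]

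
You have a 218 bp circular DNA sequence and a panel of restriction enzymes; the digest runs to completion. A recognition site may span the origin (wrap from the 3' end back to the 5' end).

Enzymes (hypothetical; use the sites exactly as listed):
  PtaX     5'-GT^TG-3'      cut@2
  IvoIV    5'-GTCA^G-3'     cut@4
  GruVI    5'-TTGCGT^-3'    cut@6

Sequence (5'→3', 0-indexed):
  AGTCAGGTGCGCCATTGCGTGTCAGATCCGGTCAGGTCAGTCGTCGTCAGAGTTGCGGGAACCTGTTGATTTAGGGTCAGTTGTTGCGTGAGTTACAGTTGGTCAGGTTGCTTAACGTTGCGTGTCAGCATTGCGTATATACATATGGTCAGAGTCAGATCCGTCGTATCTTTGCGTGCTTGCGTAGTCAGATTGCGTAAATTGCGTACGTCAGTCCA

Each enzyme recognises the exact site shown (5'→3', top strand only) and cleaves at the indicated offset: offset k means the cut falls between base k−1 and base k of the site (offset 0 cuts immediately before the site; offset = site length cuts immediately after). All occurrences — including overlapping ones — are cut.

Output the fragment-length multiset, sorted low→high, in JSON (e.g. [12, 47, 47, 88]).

[2,3,3,4,4,4,5,5,5,5,6,6,6,8,8,9,9,10,10,10,10,10,13,13,15,15,20]

Scan for sites:
  PtaX GTTG/2: at [51, 64, 79, 82, 97, 106, 116] ⇒ [53, 66, 81, 84, 99, 108, 118]
  IvoIV GTCAG/4: at [1, 20, 30, 35, 45, 75, 101, 123, 147, 153, 186, 209] ⇒ [5, 24, 34, 39, 49, 79, 105, 127, 151, 157, 190, 213]
  GruVI TTGCGT/6: at [14, 83, 117, 130, 171, 179, 192, 201] ⇒ [20, 89, 123, 136, 177, 185, 198, 207]

Pooled cuts: [5, 20, 24, 34, 39, 49, 53, 66, 79, 81, 84, 89, 99, 105, 108, 118, 123, 127, 136, 151, 157, 177, 185, 190, 198, 207, 213]

Fragments:
  5→20: 15 bp
  20→24: 4 bp
  24→34: 10 bp
  34→39: 5 bp
  39→49: 10 bp
  49→53: 4 bp
  53→66: 13 bp
  66→79: 13 bp
  79→81: 2 bp
  81→84: 3 bp
  84→89: 5 bp
  89→99: 10 bp
  99→105: 6 bp
  105→108: 3 bp
  108→118: 10 bp
  118→123: 5 bp
  123→127: 4 bp
  127→136: 9 bp
  136→151: 15 bp
  151→157: 6 bp
  157→177: 20 bp
  177→185: 8 bp
  185→190: 5 bp
  190→198: 8 bp
  198→207: 9 bp
  207→213: 6 bp
  213→5 (wrap): 218-213+5 = 10 bp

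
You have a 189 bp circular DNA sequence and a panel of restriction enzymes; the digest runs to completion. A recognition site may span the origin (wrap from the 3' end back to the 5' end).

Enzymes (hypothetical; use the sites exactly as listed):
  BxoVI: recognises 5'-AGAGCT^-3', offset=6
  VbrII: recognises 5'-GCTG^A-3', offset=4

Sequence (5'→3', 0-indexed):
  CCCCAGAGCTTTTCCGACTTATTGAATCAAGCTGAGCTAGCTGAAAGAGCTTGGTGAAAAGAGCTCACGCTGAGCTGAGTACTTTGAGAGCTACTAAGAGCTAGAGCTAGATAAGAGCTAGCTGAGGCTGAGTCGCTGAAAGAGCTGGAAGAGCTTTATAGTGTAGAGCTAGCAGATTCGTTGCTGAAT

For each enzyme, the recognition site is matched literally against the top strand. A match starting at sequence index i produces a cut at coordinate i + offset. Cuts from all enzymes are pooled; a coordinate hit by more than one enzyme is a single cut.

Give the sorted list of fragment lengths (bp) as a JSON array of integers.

Per-enzyme occurrences:
  BxoVI (AGAGCT, off=6): starts [4, 45, 59, 86, 96, 102, 113, 140, 149, 164] → cuts [10, 51, 65, 92, 102, 108, 119, 146, 155, 170]
  VbrII (GCTGA, off=4): starts [30, 39, 68, 73, 120, 126, 134, 182] → cuts [34, 43, 72, 77, 124, 130, 138, 186]

All cut coordinates (distinct, sorted): [10, 34, 43, 51, 65, 72, 77, 92, 102, 108, 119, 124, 130, 138, 146, 155, 170, 186]

Fragment lengths:
  10→34: 24 bp
  34→43: 9 bp
  43→51: 8 bp
  51→65: 14 bp
  65→72: 7 bp
  72→77: 5 bp
  77→92: 15 bp
  92→102: 10 bp
  102→108: 6 bp
  108→119: 11 bp
  119→124: 5 bp
  124→130: 6 bp
  130→138: 8 bp
  138→146: 8 bp
  146→155: 9 bp
  155→170: 15 bp
  170→186: 16 bp
  186→10 (wrap): 189-186+10 = 13 bp

[5,5,6,6,7,8,8,8,9,9,10,11,13,14,15,15,16,24]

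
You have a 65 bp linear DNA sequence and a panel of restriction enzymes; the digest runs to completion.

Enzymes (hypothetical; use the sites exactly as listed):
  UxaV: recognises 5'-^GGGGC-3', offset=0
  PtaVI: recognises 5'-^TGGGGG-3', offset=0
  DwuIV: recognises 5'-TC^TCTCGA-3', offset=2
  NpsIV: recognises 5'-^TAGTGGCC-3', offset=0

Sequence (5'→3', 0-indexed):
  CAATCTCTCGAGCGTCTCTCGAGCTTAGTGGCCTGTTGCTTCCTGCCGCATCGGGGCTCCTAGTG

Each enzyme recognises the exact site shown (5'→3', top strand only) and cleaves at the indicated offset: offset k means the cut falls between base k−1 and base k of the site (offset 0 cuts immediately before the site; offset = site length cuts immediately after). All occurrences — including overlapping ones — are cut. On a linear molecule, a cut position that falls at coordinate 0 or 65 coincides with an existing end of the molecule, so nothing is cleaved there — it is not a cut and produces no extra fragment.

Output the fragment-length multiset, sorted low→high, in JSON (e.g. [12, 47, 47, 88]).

Site scan:
  UxaV (GGGGC, off=0): starts [52] → cuts [52]
  PtaVI (TGGGGG, off=0): no sites
  DwuIV (TCTCTCGA, off=2): starts [3, 14] → cuts [5, 16]
  NpsIV (TAGTGGCC, off=0): starts [25] → cuts [25]

All cut coordinates (distinct, sorted): [5, 16, 25, 52]

Fragments:
  [0,5): 5 bp
  [5,16): 11 bp
  [16,25): 9 bp
  [25,52): 27 bp
  [52,65): 13 bp

[5,9,11,13,27]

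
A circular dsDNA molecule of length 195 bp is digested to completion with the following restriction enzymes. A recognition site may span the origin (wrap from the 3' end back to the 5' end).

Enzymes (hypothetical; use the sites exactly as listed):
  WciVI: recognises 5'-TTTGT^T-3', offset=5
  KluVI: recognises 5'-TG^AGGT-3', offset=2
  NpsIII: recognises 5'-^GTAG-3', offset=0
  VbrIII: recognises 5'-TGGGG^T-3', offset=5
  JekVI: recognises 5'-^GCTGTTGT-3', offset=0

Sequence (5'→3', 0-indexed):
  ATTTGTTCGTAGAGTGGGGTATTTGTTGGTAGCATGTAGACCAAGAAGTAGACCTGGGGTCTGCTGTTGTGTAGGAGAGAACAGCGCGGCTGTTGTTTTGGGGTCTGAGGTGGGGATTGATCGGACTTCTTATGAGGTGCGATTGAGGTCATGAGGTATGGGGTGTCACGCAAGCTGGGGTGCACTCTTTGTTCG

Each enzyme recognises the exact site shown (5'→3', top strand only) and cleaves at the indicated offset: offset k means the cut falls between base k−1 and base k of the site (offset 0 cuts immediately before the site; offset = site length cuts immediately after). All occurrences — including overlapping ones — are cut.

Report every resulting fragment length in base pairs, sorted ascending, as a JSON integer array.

Site scan:
  WciVI TTTGTT/5: at [1, 21, 187] ⇒ [6, 26, 192]
  KluVI TGAGGT/2: at [105, 132, 143, 151] ⇒ [107, 134, 145, 153]
  NpsIII GTAG/0: at [8, 28, 35, 47, 70] ⇒ [8, 28, 35, 47, 70]
  VbrIII TGGGGT/5: at [14, 54, 98, 158, 175] ⇒ [19, 59, 103, 163, 180]
  JekVI GCTGTTGT/0: at [62, 88] ⇒ [62, 88]

All cut coordinates (distinct, sorted): [6, 8, 19, 26, 28, 35, 47, 59, 62, 70, 88, 103, 107, 134, 145, 153, 163, 180, 192]

Fragment lengths:
  6→8: 2 bp
  8→19: 11 bp
  19→26: 7 bp
  26→28: 2 bp
  28→35: 7 bp
  35→47: 12 bp
  47→59: 12 bp
  59→62: 3 bp
  62→70: 8 bp
  70→88: 18 bp
  88→103: 15 bp
  103→107: 4 bp
  107→134: 27 bp
  134→145: 11 bp
  145→153: 8 bp
  153→163: 10 bp
  163→180: 17 bp
  180→192: 12 bp
  192→6 (wrap): 195-192+6 = 9 bp

[2,2,3,4,7,7,8,8,9,10,11,11,12,12,12,15,17,18,27]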